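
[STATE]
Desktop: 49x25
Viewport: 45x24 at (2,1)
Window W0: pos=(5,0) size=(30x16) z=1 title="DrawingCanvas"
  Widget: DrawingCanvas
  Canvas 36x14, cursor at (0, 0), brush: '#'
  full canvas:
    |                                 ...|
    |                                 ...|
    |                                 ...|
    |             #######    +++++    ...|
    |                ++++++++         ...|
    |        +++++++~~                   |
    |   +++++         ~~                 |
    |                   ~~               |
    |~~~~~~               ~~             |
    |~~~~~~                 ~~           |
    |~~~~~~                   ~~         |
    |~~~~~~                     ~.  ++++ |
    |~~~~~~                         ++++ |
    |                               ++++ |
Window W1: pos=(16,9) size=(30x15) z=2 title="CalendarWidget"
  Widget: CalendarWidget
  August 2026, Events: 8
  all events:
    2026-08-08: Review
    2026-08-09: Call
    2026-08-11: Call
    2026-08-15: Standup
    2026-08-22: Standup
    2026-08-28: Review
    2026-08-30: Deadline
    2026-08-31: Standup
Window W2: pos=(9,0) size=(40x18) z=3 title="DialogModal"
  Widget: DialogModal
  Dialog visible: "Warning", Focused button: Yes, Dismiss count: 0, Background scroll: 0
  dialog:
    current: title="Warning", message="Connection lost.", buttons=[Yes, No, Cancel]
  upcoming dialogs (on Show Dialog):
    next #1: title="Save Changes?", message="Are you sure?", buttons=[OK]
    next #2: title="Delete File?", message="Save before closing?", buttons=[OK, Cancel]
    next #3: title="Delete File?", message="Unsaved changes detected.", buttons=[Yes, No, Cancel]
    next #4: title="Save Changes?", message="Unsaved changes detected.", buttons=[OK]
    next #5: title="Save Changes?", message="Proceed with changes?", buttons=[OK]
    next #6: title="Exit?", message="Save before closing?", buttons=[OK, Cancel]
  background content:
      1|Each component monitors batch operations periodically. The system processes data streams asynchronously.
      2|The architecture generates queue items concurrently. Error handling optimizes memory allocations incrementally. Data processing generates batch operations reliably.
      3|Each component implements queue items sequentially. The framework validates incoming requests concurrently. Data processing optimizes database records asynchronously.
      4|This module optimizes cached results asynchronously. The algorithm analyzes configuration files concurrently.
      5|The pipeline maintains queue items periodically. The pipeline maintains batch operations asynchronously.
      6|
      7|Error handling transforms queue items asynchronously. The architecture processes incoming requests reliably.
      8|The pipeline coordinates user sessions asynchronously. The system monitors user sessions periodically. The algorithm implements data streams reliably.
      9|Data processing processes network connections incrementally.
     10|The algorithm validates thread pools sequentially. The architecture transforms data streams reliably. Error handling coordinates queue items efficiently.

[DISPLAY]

   ┃ Dr┃ DialogModal                         
   ┠───┠─────────────────────────────────────
   ┃+  ┃Each component monitors batch operati
   ┃   ┃The architecture generates queue item
   ┃   ┃Each component implements queue items
   ┃   ┃This module optimizes cached results 
   ┃   ┃The pip┌─────────────────────┐tems pe
   ┃   ┃       │       Warning       │       
   ┃   ┃Error h│   Connection lost.  │e items
   ┃   ┃The pip│ [Yes]  No   Cancel  │session
   ┃~~~┃Data pr└─────────────────────┘ork con
   ┃~~~┃The algorithm validates thread pools 
   ┃~~~┃                                     
   ┃~~~┃                                     
   ┗━━━┃                                     
       ┃                                     
       ┗━━━━━━━━━━━━━━━━━━━━━━━━━━━━━━━━━━━━━
              ┃24 25 26 27 28* 29 30*      ┃ 
              ┃31*                         ┃ 
              ┃                            ┃ 
              ┃                            ┃ 
              ┃                            ┃ 
              ┗━━━━━━━━━━━━━━━━━━━━━━━━━━━━┛ 
                                             


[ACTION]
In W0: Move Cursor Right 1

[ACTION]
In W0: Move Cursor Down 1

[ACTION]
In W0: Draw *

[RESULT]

   ┃ Dr┃ DialogModal                         
   ┠───┠─────────────────────────────────────
   ┃   ┃Each component monitors batch operati
   ┃ * ┃The architecture generates queue item
   ┃   ┃Each component implements queue items
   ┃   ┃This module optimizes cached results 
   ┃   ┃The pip┌─────────────────────┐tems pe
   ┃   ┃       │       Warning       │       
   ┃   ┃Error h│   Connection lost.  │e items
   ┃   ┃The pip│ [Yes]  No   Cancel  │session
   ┃~~~┃Data pr└─────────────────────┘ork con
   ┃~~~┃The algorithm validates thread pools 
   ┃~~~┃                                     
   ┃~~~┃                                     
   ┗━━━┃                                     
       ┃                                     
       ┗━━━━━━━━━━━━━━━━━━━━━━━━━━━━━━━━━━━━━
              ┃24 25 26 27 28* 29 30*      ┃ 
              ┃31*                         ┃ 
              ┃                            ┃ 
              ┃                            ┃ 
              ┃                            ┃ 
              ┗━━━━━━━━━━━━━━━━━━━━━━━━━━━━┛ 
                                             


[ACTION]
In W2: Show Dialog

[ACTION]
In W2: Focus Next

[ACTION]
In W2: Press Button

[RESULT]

   ┃ Dr┃ DialogModal                         
   ┠───┠─────────────────────────────────────
   ┃   ┃Each component monitors batch operati
   ┃ * ┃The architecture generates queue item
   ┃   ┃Each component implements queue items
   ┃   ┃This module optimizes cached results 
   ┃   ┃The pipeline maintains queue items pe
   ┃   ┃                                     
   ┃   ┃Error handling transforms queue items
   ┃   ┃The pipeline coordinates user session
   ┃~~~┃Data processing processes network con
   ┃~~~┃The algorithm validates thread pools 
   ┃~~~┃                                     
   ┃~~~┃                                     
   ┗━━━┃                                     
       ┃                                     
       ┗━━━━━━━━━━━━━━━━━━━━━━━━━━━━━━━━━━━━━
              ┃24 25 26 27 28* 29 30*      ┃ 
              ┃31*                         ┃ 
              ┃                            ┃ 
              ┃                            ┃ 
              ┃                            ┃ 
              ┗━━━━━━━━━━━━━━━━━━━━━━━━━━━━┛ 
                                             


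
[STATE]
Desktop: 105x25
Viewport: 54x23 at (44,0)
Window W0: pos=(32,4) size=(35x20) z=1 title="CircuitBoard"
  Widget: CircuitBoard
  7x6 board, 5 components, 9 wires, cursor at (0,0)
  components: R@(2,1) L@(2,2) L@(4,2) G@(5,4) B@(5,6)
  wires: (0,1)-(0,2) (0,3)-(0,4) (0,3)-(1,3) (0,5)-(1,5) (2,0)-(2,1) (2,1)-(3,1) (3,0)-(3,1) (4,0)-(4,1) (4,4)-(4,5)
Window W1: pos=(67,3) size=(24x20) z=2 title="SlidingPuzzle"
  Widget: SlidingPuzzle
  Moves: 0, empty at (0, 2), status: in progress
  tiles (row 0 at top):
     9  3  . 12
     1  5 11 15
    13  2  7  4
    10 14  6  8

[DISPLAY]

                                                      
                                                      
                                                      
                       ┏━━━━━━━━━━━━━━━━━━━━━━┓       
━━━━━━━━━━━━━━━━━━━━━━┓┃ SlidingPuzzle        ┃       
rd                    ┃┠──────────────────────┨       
──────────────────────┨┃┌────┬────┬────┬────┐ ┃       
4 5 6                 ┃┃│  9 │  3 │    │ 12 │ ┃       
 ·   · ─ ·   ·        ┃┃├────┼────┼────┼────┤ ┃       
     │       │        ┃┃│  1 │  5 │ 11 │ 15 │ ┃       
     ·       ·        ┃┃├────┼────┼────┼────┤ ┃       
                      ┃┃│ 13 │  2 │  7 │  4 │ ┃       
 L                    ┃┃├────┼────┼────┼────┤ ┃       
                      ┃┃│ 10 │ 14 │  6 │  8 │ ┃       
                      ┃┃└────┴────┴────┴────┘ ┃       
                      ┃┃Moves: 0              ┃       
 L       · ─ ·        ┃┃                      ┃       
                      ┃┃                      ┃       
         G       B    ┃┃                      ┃       
0)                    ┃┃                      ┃       
                      ┃┃                      ┃       
                      ┃┃                      ┃       
                      ┃┗━━━━━━━━━━━━━━━━━━━━━━┛       


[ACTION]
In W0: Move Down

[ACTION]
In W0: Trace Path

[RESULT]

                                                      
                                                      
                                                      
                       ┏━━━━━━━━━━━━━━━━━━━━━━┓       
━━━━━━━━━━━━━━━━━━━━━━┓┃ SlidingPuzzle        ┃       
rd                    ┃┠──────────────────────┨       
──────────────────────┨┃┌────┬────┬────┬────┐ ┃       
4 5 6                 ┃┃│  9 │  3 │    │ 12 │ ┃       
 ·   · ─ ·   ·        ┃┃├────┼────┼────┼────┤ ┃       
     │       │        ┃┃│  1 │  5 │ 11 │ 15 │ ┃       
     ·       ·        ┃┃├────┼────┼────┼────┤ ┃       
                      ┃┃│ 13 │  2 │  7 │  4 │ ┃       
 L                    ┃┃├────┼────┼────┼────┤ ┃       
                      ┃┃│ 10 │ 14 │  6 │  8 │ ┃       
                      ┃┃└────┴────┴────┴────┘ ┃       
                      ┃┃Moves: 0              ┃       
 L       · ─ ·        ┃┃                      ┃       
                      ┃┃                      ┃       
         G       B    ┃┃                      ┃       
0)  Trace: No connecti┃┃                      ┃       
                      ┃┃                      ┃       
                      ┃┃                      ┃       
                      ┃┗━━━━━━━━━━━━━━━━━━━━━━┛       


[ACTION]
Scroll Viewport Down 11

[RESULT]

                                                      
                       ┏━━━━━━━━━━━━━━━━━━━━━━┓       
━━━━━━━━━━━━━━━━━━━━━━┓┃ SlidingPuzzle        ┃       
rd                    ┃┠──────────────────────┨       
──────────────────────┨┃┌────┬────┬────┬────┐ ┃       
4 5 6                 ┃┃│  9 │  3 │    │ 12 │ ┃       
 ·   · ─ ·   ·        ┃┃├────┼────┼────┼────┤ ┃       
     │       │        ┃┃│  1 │  5 │ 11 │ 15 │ ┃       
     ·       ·        ┃┃├────┼────┼────┼────┤ ┃       
                      ┃┃│ 13 │  2 │  7 │  4 │ ┃       
 L                    ┃┃├────┼────┼────┼────┤ ┃       
                      ┃┃│ 10 │ 14 │  6 │  8 │ ┃       
                      ┃┃└────┴────┴────┴────┘ ┃       
                      ┃┃Moves: 0              ┃       
 L       · ─ ·        ┃┃                      ┃       
                      ┃┃                      ┃       
         G       B    ┃┃                      ┃       
0)  Trace: No connecti┃┃                      ┃       
                      ┃┃                      ┃       
                      ┃┃                      ┃       
                      ┃┗━━━━━━━━━━━━━━━━━━━━━━┛       
━━━━━━━━━━━━━━━━━━━━━━┛                               
                                                      


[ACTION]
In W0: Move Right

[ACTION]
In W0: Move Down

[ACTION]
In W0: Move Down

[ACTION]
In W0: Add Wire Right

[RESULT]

                                                      
                       ┏━━━━━━━━━━━━━━━━━━━━━━┓       
━━━━━━━━━━━━━━━━━━━━━━┓┃ SlidingPuzzle        ┃       
rd                    ┃┠──────────────────────┨       
──────────────────────┨┃┌────┬────┬────┬────┐ ┃       
4 5 6                 ┃┃│  9 │  3 │    │ 12 │ ┃       
 ·   · ─ ·   ·        ┃┃├────┼────┼────┼────┤ ┃       
     │       │        ┃┃│  1 │  5 │ 11 │ 15 │ ┃       
     ·       ·        ┃┃├────┼────┼────┼────┤ ┃       
                      ┃┃│ 13 │  2 │  7 │  4 │ ┃       
 L                    ┃┃├────┼────┼────┼────┤ ┃       
                      ┃┃│ 10 │ 14 │  6 │  8 │ ┃       
 ·                    ┃┃└────┴────┴────┴────┘ ┃       
                      ┃┃Moves: 0              ┃       
 L       · ─ ·        ┃┃                      ┃       
                      ┃┃                      ┃       
         G       B    ┃┃                      ┃       
1)  Trace: No connecti┃┃                      ┃       
                      ┃┃                      ┃       
                      ┃┃                      ┃       
                      ┃┗━━━━━━━━━━━━━━━━━━━━━━┛       
━━━━━━━━━━━━━━━━━━━━━━┛                               
                                                      


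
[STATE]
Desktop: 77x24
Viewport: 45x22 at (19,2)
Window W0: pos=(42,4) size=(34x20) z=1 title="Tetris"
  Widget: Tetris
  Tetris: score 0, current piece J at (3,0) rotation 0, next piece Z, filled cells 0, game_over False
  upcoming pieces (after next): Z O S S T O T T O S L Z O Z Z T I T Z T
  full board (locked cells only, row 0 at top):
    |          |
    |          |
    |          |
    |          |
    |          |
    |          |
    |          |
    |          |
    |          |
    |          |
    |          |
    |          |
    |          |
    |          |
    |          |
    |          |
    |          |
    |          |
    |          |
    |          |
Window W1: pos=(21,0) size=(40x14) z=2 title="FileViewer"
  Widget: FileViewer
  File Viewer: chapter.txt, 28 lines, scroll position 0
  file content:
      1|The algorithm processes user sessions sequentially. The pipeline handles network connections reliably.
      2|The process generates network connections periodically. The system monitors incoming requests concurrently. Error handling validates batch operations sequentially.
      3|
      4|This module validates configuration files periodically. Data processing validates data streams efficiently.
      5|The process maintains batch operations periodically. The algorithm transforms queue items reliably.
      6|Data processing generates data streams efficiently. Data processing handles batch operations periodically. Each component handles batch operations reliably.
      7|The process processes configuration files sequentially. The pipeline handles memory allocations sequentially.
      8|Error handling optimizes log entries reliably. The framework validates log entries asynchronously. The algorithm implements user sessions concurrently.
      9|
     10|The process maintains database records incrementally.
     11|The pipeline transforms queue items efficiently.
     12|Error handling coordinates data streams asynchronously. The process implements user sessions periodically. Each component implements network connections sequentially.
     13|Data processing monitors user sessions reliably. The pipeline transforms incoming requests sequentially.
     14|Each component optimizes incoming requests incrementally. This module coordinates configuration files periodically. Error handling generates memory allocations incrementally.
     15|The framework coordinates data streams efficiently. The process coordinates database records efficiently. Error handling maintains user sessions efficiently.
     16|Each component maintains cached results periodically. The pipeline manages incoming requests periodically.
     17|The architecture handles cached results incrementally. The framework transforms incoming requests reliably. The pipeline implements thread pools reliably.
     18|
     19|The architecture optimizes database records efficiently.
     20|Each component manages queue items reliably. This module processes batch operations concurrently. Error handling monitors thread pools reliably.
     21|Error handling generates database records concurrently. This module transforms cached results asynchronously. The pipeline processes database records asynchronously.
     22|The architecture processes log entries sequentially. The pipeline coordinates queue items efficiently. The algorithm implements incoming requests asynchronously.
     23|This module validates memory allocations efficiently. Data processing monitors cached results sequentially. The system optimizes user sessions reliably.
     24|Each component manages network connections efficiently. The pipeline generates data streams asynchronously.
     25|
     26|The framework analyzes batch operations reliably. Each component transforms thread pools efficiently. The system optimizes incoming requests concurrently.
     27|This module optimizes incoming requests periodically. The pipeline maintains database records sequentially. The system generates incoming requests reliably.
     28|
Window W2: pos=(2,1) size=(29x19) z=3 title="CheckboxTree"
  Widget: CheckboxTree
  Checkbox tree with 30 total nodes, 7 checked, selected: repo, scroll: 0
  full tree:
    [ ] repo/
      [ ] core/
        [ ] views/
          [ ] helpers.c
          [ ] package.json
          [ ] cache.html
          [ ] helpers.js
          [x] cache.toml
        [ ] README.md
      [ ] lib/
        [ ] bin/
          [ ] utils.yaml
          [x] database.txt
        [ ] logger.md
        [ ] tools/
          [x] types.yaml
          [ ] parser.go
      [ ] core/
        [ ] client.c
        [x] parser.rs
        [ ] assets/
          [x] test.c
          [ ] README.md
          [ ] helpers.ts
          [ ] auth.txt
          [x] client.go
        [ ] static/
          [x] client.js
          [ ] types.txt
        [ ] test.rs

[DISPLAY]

           ┃─────────────────────────────┨   
───────────┨ithm processes user sessions▲┃   
           ┃ss generates network connect█┃━━━
           ┃                            ░┃   
           ┃le validates configuration f░┃───
rs.c       ┃ss maintains batch operation░┃   
ge.json    ┃essing generates data stream░┃   
.html      ┃ss processes configuration f░┃   
rs.js      ┃dling optimizes log entries ░┃   
.toml      ┃                            ░┃   
md         ┃ss maintains database record▼┃   
           ┃━━━━━━━━━━━━━━━━━━━━━━━━━━━━━┛   
           ┃           ┃          │0         
.yaml      ┃           ┃          │          
ase.txt    ┃           ┃          │          
md         ┃           ┃          │          
           ┃           ┃          │          
━━━━━━━━━━━┛           ┃          │          
                       ┃          │          
                       ┃          │          
                       ┃          │          
                       ┗━━━━━━━━━━━━━━━━━━━━━


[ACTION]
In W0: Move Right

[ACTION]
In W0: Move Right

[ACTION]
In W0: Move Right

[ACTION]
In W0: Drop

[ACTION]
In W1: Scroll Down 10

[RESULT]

           ┃─────────────────────────────┨   
───────────┨ine transforms queue items e▲┃   
           ┃dling coordinates data strea░┃━━━
           ┃essing monitors user session░┃   
           ┃onent optimizes incoming req░┃───
rs.c       ┃work coordinates data stream░┃   
ge.json    ┃onent maintains cached resul█┃   
.html      ┃tecture handles cached resul░┃   
rs.js      ┃                            ░┃   
.toml      ┃tecture optimizes database r░┃   
md         ┃onent manages queue items re▼┃   
           ┃━━━━━━━━━━━━━━━━━━━━━━━━━━━━━┛   
           ┃           ┃          │0         
.yaml      ┃           ┃          │          
ase.txt    ┃           ┃          │          
md         ┃           ┃          │          
           ┃           ┃          │          
━━━━━━━━━━━┛           ┃          │          
                       ┃          │          
                       ┃          │          
                       ┃          │          
                       ┗━━━━━━━━━━━━━━━━━━━━━


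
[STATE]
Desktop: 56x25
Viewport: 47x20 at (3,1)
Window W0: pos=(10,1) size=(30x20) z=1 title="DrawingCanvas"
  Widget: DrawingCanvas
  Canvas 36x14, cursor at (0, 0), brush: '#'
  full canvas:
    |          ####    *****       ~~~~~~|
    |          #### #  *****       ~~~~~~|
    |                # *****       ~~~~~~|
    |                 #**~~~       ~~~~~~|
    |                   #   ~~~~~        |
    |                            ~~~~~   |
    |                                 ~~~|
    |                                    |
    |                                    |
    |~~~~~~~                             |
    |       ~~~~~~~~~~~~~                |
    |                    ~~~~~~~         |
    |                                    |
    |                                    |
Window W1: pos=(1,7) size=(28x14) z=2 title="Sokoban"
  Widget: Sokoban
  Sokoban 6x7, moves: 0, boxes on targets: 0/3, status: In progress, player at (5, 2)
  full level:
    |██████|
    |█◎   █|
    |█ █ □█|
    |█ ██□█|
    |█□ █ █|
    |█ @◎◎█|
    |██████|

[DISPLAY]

       ┏━━━━━━━━━━━━━━━━━━━━━━━━━━━━┓          
       ┃ DrawingCanvas              ┃          
       ┠────────────────────────────┨          
       ┃+         ####    *****     ┃          
       ┃          #### #  *****     ┃          
       ┃                # *****     ┃          
━━━━━━━━━━━━━━━━━━━━━━━━━┓**~~~     ┃          
Sokoban                  ┃ #   ~~~~~┃          
─────────────────────────┨          ┃          
█████                    ┃          ┃          
◎   █                    ┃          ┃          
 █ □█                    ┃          ┃          
 ██□█                    ┃          ┃          
□ █ █                    ┃~~        ┃          
 @◎◎█                    ┃  ~~~~~~~ ┃          
█████                    ┃          ┃          
oves: 0  0/3             ┃          ┃          
                         ┃          ┃          
                         ┃          ┃          
━━━━━━━━━━━━━━━━━━━━━━━━━┛━━━━━━━━━━┛          


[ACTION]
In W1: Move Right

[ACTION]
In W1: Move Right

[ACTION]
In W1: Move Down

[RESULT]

       ┏━━━━━━━━━━━━━━━━━━━━━━━━━━━━┓          
       ┃ DrawingCanvas              ┃          
       ┠────────────────────────────┨          
       ┃+         ####    *****     ┃          
       ┃          #### #  *****     ┃          
       ┃                # *****     ┃          
━━━━━━━━━━━━━━━━━━━━━━━━━┓**~~~     ┃          
Sokoban                  ┃ #   ~~~~~┃          
─────────────────────────┨          ┃          
█████                    ┃          ┃          
◎   █                    ┃          ┃          
 █ □█                    ┃          ┃          
 ██□█                    ┃          ┃          
□ █ █                    ┃~~        ┃          
  ◎+█                    ┃  ~~~~~~~ ┃          
█████                    ┃          ┃          
oves: 2  0/3             ┃          ┃          
                         ┃          ┃          
                         ┃          ┃          
━━━━━━━━━━━━━━━━━━━━━━━━━┛━━━━━━━━━━┛          


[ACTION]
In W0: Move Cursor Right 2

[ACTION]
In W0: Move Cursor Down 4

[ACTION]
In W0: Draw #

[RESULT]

       ┏━━━━━━━━━━━━━━━━━━━━━━━━━━━━┓          
       ┃ DrawingCanvas              ┃          
       ┠────────────────────────────┨          
       ┃          ####    *****     ┃          
       ┃          #### #  *****     ┃          
       ┃                # *****     ┃          
━━━━━━━━━━━━━━━━━━━━━━━━━┓**~~~     ┃          
Sokoban                  ┃ #   ~~~~~┃          
─────────────────────────┨          ┃          
█████                    ┃          ┃          
◎   █                    ┃          ┃          
 █ □█                    ┃          ┃          
 ██□█                    ┃          ┃          
□ █ █                    ┃~~        ┃          
  ◎+█                    ┃  ~~~~~~~ ┃          
█████                    ┃          ┃          
oves: 2  0/3             ┃          ┃          
                         ┃          ┃          
                         ┃          ┃          
━━━━━━━━━━━━━━━━━━━━━━━━━┛━━━━━━━━━━┛          


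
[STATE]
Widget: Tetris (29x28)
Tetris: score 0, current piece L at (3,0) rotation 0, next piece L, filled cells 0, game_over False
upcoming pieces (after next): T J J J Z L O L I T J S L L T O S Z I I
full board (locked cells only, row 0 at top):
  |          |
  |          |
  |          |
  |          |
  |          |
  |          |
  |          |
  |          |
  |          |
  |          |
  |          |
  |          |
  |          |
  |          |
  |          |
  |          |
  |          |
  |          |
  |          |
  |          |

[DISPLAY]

     ▒    │Next:             
   ▒▒▒    │  ▒               
          │▒▒▒               
          │                  
          │                  
          │                  
          │Score:            
          │0                 
          │                  
          │                  
          │                  
          │                  
          │                  
          │                  
          │                  
          │                  
          │                  
          │                  
          │                  
          │                  
          │                  
          │                  
          │                  
          │                  
          │                  
          │                  
          │                  
          │                  


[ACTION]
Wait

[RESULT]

          │Next:             
     ▒    │  ▒               
   ▒▒▒    │▒▒▒               
          │                  
          │                  
          │                  
          │Score:            
          │0                 
          │                  
          │                  
          │                  
          │                  
          │                  
          │                  
          │                  
          │                  
          │                  
          │                  
          │                  
          │                  
          │                  
          │                  
          │                  
          │                  
          │                  
          │                  
          │                  
          │                  


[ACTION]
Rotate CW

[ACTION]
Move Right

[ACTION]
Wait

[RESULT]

          │Next:             
          │  ▒               
    ▒     │▒▒▒               
    ▒     │                  
    ▒▒    │                  
          │                  
          │Score:            
          │0                 
          │                  
          │                  
          │                  
          │                  
          │                  
          │                  
          │                  
          │                  
          │                  
          │                  
          │                  
          │                  
          │                  
          │                  
          │                  
          │                  
          │                  
          │                  
          │                  
          │                  


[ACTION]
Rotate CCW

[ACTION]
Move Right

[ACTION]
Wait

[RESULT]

          │Next:             
          │  ▒               
          │▒▒▒               
       ▒  │                  
     ▒▒▒  │                  
          │                  
          │Score:            
          │0                 
          │                  
          │                  
          │                  
          │                  
          │                  
          │                  
          │                  
          │                  
          │                  
          │                  
          │                  
          │                  
          │                  
          │                  
          │                  
          │                  
          │                  
          │                  
          │                  
          │                  


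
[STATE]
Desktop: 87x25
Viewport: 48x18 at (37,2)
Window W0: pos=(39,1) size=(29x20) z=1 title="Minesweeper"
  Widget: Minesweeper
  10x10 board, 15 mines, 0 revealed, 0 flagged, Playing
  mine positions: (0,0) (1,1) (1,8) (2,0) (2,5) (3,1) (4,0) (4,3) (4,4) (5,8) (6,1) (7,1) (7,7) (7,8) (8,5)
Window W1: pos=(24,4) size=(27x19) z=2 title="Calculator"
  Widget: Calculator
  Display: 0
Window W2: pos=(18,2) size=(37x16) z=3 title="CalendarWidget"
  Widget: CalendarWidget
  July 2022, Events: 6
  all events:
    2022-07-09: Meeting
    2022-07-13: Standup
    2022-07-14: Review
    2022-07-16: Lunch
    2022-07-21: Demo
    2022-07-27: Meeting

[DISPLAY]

━━━━━━━━━━━━━━━━━┓            ┃                 
                 ┃────────────┨                 
─────────────────┨            ┃                 
2022             ┃            ┃                 
Su               ┃            ┃                 
 3               ┃            ┃                 
 10              ┃            ┃                 
6* 17            ┃            ┃                 
 24              ┃            ┃                 
 31              ┃            ┃                 
                 ┃            ┃                 
                 ┃            ┃                 
                 ┃            ┃                 
                 ┃            ┃                 
                 ┃            ┃                 
━━━━━━━━━━━━━━━━━┛            ┃                 
┴───┘        ┃                ┃                 
             ┃                ┃                 


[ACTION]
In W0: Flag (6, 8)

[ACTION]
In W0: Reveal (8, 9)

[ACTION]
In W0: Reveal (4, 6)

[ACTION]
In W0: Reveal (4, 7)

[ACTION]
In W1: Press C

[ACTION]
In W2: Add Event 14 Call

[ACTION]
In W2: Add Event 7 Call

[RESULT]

━━━━━━━━━━━━━━━━━┓            ┃                 
                 ┃────────────┨                 
─────────────────┨            ┃                 
2022             ┃            ┃                 
Su               ┃            ┃                 
 3               ┃            ┃                 
* 10             ┃            ┃                 
6* 17            ┃            ┃                 
 24              ┃            ┃                 
 31              ┃            ┃                 
                 ┃            ┃                 
                 ┃            ┃                 
                 ┃            ┃                 
                 ┃            ┃                 
                 ┃            ┃                 
━━━━━━━━━━━━━━━━━┛            ┃                 
┴───┘        ┃                ┃                 
             ┃                ┃                 


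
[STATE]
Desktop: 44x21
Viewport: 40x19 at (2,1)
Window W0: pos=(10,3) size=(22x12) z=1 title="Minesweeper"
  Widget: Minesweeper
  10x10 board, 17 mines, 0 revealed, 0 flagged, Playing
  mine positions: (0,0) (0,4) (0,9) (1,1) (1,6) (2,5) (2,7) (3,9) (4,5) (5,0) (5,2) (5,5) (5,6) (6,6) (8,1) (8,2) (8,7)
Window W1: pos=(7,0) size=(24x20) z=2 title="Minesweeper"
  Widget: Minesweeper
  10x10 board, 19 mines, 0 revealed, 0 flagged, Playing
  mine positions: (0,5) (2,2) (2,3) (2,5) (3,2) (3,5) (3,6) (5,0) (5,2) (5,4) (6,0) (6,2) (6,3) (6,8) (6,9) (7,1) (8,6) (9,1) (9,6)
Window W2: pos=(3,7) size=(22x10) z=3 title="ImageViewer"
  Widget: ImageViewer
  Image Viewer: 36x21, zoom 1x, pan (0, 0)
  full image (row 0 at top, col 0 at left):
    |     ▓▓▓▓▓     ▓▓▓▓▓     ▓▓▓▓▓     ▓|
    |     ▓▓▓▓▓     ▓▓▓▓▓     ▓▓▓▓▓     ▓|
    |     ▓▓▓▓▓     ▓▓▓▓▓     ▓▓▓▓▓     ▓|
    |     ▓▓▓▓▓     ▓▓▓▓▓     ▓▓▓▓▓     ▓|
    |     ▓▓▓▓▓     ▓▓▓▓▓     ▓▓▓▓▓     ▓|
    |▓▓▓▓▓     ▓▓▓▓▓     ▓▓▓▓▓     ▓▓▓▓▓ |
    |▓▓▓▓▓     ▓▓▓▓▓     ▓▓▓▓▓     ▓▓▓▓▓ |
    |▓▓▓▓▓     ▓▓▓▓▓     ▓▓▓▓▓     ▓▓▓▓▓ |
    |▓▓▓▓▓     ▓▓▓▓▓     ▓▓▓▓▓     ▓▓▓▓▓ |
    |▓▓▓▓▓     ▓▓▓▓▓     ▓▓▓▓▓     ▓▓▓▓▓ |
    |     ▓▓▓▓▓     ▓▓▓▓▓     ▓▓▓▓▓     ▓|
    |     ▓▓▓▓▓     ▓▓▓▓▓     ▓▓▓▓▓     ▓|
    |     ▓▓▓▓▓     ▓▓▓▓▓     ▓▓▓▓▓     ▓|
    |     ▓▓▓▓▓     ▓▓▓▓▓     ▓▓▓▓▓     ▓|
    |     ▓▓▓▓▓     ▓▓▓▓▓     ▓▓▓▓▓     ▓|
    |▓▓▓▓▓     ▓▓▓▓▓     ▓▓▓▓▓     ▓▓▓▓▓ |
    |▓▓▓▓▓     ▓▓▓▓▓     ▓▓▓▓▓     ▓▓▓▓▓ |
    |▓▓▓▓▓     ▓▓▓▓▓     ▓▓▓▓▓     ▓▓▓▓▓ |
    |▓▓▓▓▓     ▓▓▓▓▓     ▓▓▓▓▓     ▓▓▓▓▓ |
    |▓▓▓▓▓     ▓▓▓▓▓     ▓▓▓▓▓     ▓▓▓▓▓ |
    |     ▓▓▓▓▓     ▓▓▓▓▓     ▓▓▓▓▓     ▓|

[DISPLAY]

     ┃ Minesweeper          ┃           
     ┠──────────────────────┨           
     ┃■■■■■■■■■■            ┃┓          
     ┃■■■■■■■■■■            ┃┃          
     ┃■■■■■■■■■■            ┃┨          
     ┃■■■■■■■■■■            ┃┃          
 ┏━━━━━━━━━━━━━━━━━━━━┓     ┃┃          
 ┃ ImageViewer        ┃     ┃┃          
 ┠────────────────────┨     ┃┃          
 ┃     ▓▓▓▓▓     ▓▓▓▓▓┃     ┃┃          
 ┃     ▓▓▓▓▓     ▓▓▓▓▓┃     ┃┃          
 ┃     ▓▓▓▓▓     ▓▓▓▓▓┃     ┃┃          
 ┃     ▓▓▓▓▓     ▓▓▓▓▓┃     ┃┃          
 ┃     ▓▓▓▓▓     ▓▓▓▓▓┃     ┃┛          
 ┃▓▓▓▓▓     ▓▓▓▓▓     ┃     ┃           
 ┗━━━━━━━━━━━━━━━━━━━━┛     ┃           
     ┃                      ┃           
     ┃                      ┃           
     ┗━━━━━━━━━━━━━━━━━━━━━━┛           


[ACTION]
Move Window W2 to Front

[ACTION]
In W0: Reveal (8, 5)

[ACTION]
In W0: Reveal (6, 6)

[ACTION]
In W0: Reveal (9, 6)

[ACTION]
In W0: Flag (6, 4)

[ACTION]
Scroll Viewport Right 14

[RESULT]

   ┃ Minesweeper          ┃             
   ┠──────────────────────┨             
   ┃■■■■■■■■■■            ┃┓            
   ┃■■■■■■■■■■            ┃┃            
   ┃■■■■■■■■■■            ┃┨            
   ┃■■■■■■■■■■            ┃┃            
━━━━━━━━━━━━━━━━━━━━┓     ┃┃            
 ImageViewer        ┃     ┃┃            
────────────────────┨     ┃┃            
     ▓▓▓▓▓     ▓▓▓▓▓┃     ┃┃            
     ▓▓▓▓▓     ▓▓▓▓▓┃     ┃┃            
     ▓▓▓▓▓     ▓▓▓▓▓┃     ┃┃            
     ▓▓▓▓▓     ▓▓▓▓▓┃     ┃┃            
     ▓▓▓▓▓     ▓▓▓▓▓┃     ┃┛            
▓▓▓▓▓     ▓▓▓▓▓     ┃     ┃             
━━━━━━━━━━━━━━━━━━━━┛     ┃             
   ┃                      ┃             
   ┃                      ┃             
   ┗━━━━━━━━━━━━━━━━━━━━━━┛             
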